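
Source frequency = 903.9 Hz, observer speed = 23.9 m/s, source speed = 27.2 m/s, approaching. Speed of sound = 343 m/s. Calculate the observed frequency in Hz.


Given values:
  f_s = 903.9 Hz, v_o = 23.9 m/s, v_s = 27.2 m/s
  Direction: approaching
Formula: f_o = f_s * (c + v_o) / (c - v_s)
Numerator: c + v_o = 343 + 23.9 = 366.9
Denominator: c - v_s = 343 - 27.2 = 315.8
f_o = 903.9 * 366.9 / 315.8 = 1050.16

1050.16 Hz


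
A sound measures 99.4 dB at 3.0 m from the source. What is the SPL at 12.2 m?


Given values:
  SPL1 = 99.4 dB, r1 = 3.0 m, r2 = 12.2 m
Formula: SPL2 = SPL1 - 20 * log10(r2 / r1)
Compute ratio: r2 / r1 = 12.2 / 3.0 = 4.0667
Compute log10: log10(4.0667) = 0.609242
Compute drop: 20 * 0.609242 = 12.1848
SPL2 = 99.4 - 12.1848 = 87.22

87.22 dB


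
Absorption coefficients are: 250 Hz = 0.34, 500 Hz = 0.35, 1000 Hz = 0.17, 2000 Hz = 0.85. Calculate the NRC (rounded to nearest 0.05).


Given values:
  a_250 = 0.34, a_500 = 0.35
  a_1000 = 0.17, a_2000 = 0.85
Formula: NRC = (a250 + a500 + a1000 + a2000) / 4
Sum = 0.34 + 0.35 + 0.17 + 0.85 = 1.71
NRC = 1.71 / 4 = 0.4275
Rounded to nearest 0.05: 0.45

0.45


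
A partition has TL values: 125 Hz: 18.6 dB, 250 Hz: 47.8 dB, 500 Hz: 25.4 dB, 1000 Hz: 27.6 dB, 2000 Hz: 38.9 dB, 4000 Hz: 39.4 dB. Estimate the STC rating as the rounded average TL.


Given TL values at each frequency:
  125 Hz: 18.6 dB
  250 Hz: 47.8 dB
  500 Hz: 25.4 dB
  1000 Hz: 27.6 dB
  2000 Hz: 38.9 dB
  4000 Hz: 39.4 dB
Formula: STC ~ round(average of TL values)
Sum = 18.6 + 47.8 + 25.4 + 27.6 + 38.9 + 39.4 = 197.7
Average = 197.7 / 6 = 32.95
Rounded: 33

33


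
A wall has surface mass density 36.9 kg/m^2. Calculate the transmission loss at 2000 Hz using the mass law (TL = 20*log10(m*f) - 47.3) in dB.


Given values:
  m = 36.9 kg/m^2, f = 2000 Hz
Formula: TL = 20 * log10(m * f) - 47.3
Compute m * f = 36.9 * 2000 = 73800.0
Compute log10(73800.0) = 4.868056
Compute 20 * 4.868056 = 97.3611
TL = 97.3611 - 47.3 = 50.06

50.06 dB


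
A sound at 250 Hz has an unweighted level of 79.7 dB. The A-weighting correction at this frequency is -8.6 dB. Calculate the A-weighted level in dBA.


Given values:
  SPL = 79.7 dB
  A-weighting at 250 Hz = -8.6 dB
Formula: L_A = SPL + A_weight
L_A = 79.7 + (-8.6)
L_A = 71.1

71.1 dBA


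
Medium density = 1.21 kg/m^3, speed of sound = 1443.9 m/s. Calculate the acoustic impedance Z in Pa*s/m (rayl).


Given values:
  rho = 1.21 kg/m^3
  c = 1443.9 m/s
Formula: Z = rho * c
Z = 1.21 * 1443.9
Z = 1747.12

1747.12 rayl


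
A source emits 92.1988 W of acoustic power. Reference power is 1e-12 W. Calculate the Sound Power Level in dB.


Given values:
  W = 92.1988 W
  W_ref = 1e-12 W
Formula: SWL = 10 * log10(W / W_ref)
Compute ratio: W / W_ref = 92198800000000
Compute log10: log10(92198800000000) = 13.964725
Multiply: SWL = 10 * 13.964725 = 139.65

139.65 dB


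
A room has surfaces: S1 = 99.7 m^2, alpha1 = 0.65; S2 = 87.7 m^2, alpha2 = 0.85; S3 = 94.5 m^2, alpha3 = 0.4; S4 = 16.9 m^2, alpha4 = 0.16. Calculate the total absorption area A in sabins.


Given surfaces:
  Surface 1: 99.7 * 0.65 = 64.805
  Surface 2: 87.7 * 0.85 = 74.545
  Surface 3: 94.5 * 0.4 = 37.8
  Surface 4: 16.9 * 0.16 = 2.704
Formula: A = sum(Si * alpha_i)
A = 64.805 + 74.545 + 37.8 + 2.704
A = 179.85

179.85 sabins


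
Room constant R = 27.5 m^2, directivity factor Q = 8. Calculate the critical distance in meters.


Given values:
  R = 27.5 m^2, Q = 8
Formula: d_c = 0.141 * sqrt(Q * R)
Compute Q * R = 8 * 27.5 = 220.0
Compute sqrt(220.0) = 14.8324
d_c = 0.141 * 14.8324 = 2.091

2.091 m


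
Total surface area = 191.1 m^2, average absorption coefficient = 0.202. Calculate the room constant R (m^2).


Given values:
  S = 191.1 m^2, alpha = 0.202
Formula: R = S * alpha / (1 - alpha)
Numerator: 191.1 * 0.202 = 38.6022
Denominator: 1 - 0.202 = 0.798
R = 38.6022 / 0.798 = 48.37

48.37 m^2


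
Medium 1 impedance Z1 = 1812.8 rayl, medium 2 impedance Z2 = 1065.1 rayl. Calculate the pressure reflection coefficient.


Given values:
  Z1 = 1812.8 rayl, Z2 = 1065.1 rayl
Formula: R = (Z2 - Z1) / (Z2 + Z1)
Numerator: Z2 - Z1 = 1065.1 - 1812.8 = -747.7
Denominator: Z2 + Z1 = 1065.1 + 1812.8 = 2877.9
R = -747.7 / 2877.9 = -0.2598

-0.2598


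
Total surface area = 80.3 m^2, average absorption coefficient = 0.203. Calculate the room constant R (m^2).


Given values:
  S = 80.3 m^2, alpha = 0.203
Formula: R = S * alpha / (1 - alpha)
Numerator: 80.3 * 0.203 = 16.3009
Denominator: 1 - 0.203 = 0.797
R = 16.3009 / 0.797 = 20.45

20.45 m^2


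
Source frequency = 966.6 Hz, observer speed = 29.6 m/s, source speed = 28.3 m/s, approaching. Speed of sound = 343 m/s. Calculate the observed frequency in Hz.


Given values:
  f_s = 966.6 Hz, v_o = 29.6 m/s, v_s = 28.3 m/s
  Direction: approaching
Formula: f_o = f_s * (c + v_o) / (c - v_s)
Numerator: c + v_o = 343 + 29.6 = 372.6
Denominator: c - v_s = 343 - 28.3 = 314.7
f_o = 966.6 * 372.6 / 314.7 = 1144.44

1144.44 Hz


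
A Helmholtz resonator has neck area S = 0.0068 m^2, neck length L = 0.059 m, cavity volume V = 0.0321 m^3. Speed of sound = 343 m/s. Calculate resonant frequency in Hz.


Given values:
  S = 0.0068 m^2, L = 0.059 m, V = 0.0321 m^3, c = 343 m/s
Formula: f = (c / (2*pi)) * sqrt(S / (V * L))
Compute V * L = 0.0321 * 0.059 = 0.0018939
Compute S / (V * L) = 0.0068 / 0.0018939 = 3.5905
Compute sqrt(3.5905) = 1.894861
Compute c / (2*pi) = 343 / 6.283185 = 54.590148
f = 54.590148 * 1.894861 = 103.44

103.44 Hz


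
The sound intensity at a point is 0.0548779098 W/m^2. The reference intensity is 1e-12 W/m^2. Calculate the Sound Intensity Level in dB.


Given values:
  I = 0.0548779098 W/m^2
  I_ref = 1e-12 W/m^2
Formula: SIL = 10 * log10(I / I_ref)
Compute ratio: I / I_ref = 54877909800
Compute log10: log10(54877909800) = 10.739398
Multiply: SIL = 10 * 10.739398 = 107.39

107.39 dB


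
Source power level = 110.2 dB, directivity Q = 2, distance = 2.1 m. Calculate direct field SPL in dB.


Given values:
  Lw = 110.2 dB, Q = 2, r = 2.1 m
Formula: SPL = Lw + 10 * log10(Q / (4 * pi * r^2))
Compute 4 * pi * r^2 = 4 * pi * 2.1^2 = 55.4177
Compute Q / denom = 2 / 55.4177 = 0.03608955
Compute 10 * log10(0.03608955) = -14.4262
SPL = 110.2 + (-14.4262) = 95.77

95.77 dB


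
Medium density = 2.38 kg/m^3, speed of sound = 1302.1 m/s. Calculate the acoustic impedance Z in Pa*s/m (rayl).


Given values:
  rho = 2.38 kg/m^3
  c = 1302.1 m/s
Formula: Z = rho * c
Z = 2.38 * 1302.1
Z = 3099.0

3099.0 rayl


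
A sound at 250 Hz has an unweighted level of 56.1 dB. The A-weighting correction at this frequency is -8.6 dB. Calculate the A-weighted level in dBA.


Given values:
  SPL = 56.1 dB
  A-weighting at 250 Hz = -8.6 dB
Formula: L_A = SPL + A_weight
L_A = 56.1 + (-8.6)
L_A = 47.5

47.5 dBA


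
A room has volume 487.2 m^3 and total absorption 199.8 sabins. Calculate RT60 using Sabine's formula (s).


Given values:
  V = 487.2 m^3
  A = 199.8 sabins
Formula: RT60 = 0.161 * V / A
Numerator: 0.161 * 487.2 = 78.4392
RT60 = 78.4392 / 199.8 = 0.393

0.393 s


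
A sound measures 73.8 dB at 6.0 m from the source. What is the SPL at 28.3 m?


Given values:
  SPL1 = 73.8 dB, r1 = 6.0 m, r2 = 28.3 m
Formula: SPL2 = SPL1 - 20 * log10(r2 / r1)
Compute ratio: r2 / r1 = 28.3 / 6.0 = 4.7167
Compute log10: log10(4.7167) = 0.673638
Compute drop: 20 * 0.673638 = 13.4728
SPL2 = 73.8 - 13.4728 = 60.33

60.33 dB


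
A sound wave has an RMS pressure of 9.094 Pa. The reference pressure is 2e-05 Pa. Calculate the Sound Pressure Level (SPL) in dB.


Given values:
  p = 9.094 Pa
  p_ref = 2e-05 Pa
Formula: SPL = 20 * log10(p / p_ref)
Compute ratio: p / p_ref = 9.094 / 2e-05 = 454700
Compute log10: log10(454700) = 5.657725
Multiply: SPL = 20 * 5.657725 = 113.15

113.15 dB


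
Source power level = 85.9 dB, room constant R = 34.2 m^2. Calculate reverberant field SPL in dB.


Given values:
  Lw = 85.9 dB, R = 34.2 m^2
Formula: SPL = Lw + 10 * log10(4 / R)
Compute 4 / R = 4 / 34.2 = 0.116959
Compute 10 * log10(0.116959) = -9.3197
SPL = 85.9 + (-9.3197) = 76.58

76.58 dB


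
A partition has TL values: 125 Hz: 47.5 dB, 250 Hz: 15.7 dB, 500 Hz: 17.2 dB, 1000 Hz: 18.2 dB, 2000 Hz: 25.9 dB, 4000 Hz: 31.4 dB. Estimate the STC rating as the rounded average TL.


Given TL values at each frequency:
  125 Hz: 47.5 dB
  250 Hz: 15.7 dB
  500 Hz: 17.2 dB
  1000 Hz: 18.2 dB
  2000 Hz: 25.9 dB
  4000 Hz: 31.4 dB
Formula: STC ~ round(average of TL values)
Sum = 47.5 + 15.7 + 17.2 + 18.2 + 25.9 + 31.4 = 155.9
Average = 155.9 / 6 = 25.98
Rounded: 26

26


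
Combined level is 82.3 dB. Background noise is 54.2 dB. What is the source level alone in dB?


Given values:
  L_total = 82.3 dB, L_bg = 54.2 dB
Formula: L_source = 10 * log10(10^(L_total/10) - 10^(L_bg/10))
Convert to linear:
  10^(82.3/10) = 169824365.2462
  10^(54.2/10) = 263026.7992
Difference: 169824365.2462 - 263026.7992 = 169561338.447
L_source = 10 * log10(169561338.447) = 82.29

82.29 dB


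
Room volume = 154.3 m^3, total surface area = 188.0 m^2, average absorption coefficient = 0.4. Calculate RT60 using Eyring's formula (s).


Given values:
  V = 154.3 m^3, S = 188.0 m^2, alpha = 0.4
Formula: RT60 = 0.161 * V / (-S * ln(1 - alpha))
Compute ln(1 - 0.4) = ln(0.6) = -0.510826
Denominator: -188.0 * -0.510826 = 96.0353
Numerator: 0.161 * 154.3 = 24.8423
RT60 = 24.8423 / 96.0353 = 0.259

0.259 s


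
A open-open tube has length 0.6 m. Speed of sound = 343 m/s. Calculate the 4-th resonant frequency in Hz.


Given values:
  Tube type: open-open, L = 0.6 m, c = 343 m/s, n = 4
Formula: f_n = n * c / (2 * L)
Compute 2 * L = 2 * 0.6 = 1.2
f = 4 * 343 / 1.2
f = 1143.33

1143.33 Hz


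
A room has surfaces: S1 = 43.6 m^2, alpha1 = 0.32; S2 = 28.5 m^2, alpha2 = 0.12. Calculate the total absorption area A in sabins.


Given surfaces:
  Surface 1: 43.6 * 0.32 = 13.952
  Surface 2: 28.5 * 0.12 = 3.42
Formula: A = sum(Si * alpha_i)
A = 13.952 + 3.42
A = 17.37

17.37 sabins


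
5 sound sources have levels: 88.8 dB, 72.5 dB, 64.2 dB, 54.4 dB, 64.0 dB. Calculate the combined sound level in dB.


Formula: L_total = 10 * log10( sum(10^(Li/10)) )
  Source 1: 10^(88.8/10) = 758577575.0292
  Source 2: 10^(72.5/10) = 17782794.1004
  Source 3: 10^(64.2/10) = 2630267.9919
  Source 4: 10^(54.4/10) = 275422.8703
  Source 5: 10^(64.0/10) = 2511886.4315
Sum of linear values = 781777946.4233
L_total = 10 * log10(781777946.4233) = 88.93

88.93 dB


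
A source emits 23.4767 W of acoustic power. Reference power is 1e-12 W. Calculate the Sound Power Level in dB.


Given values:
  W = 23.4767 W
  W_ref = 1e-12 W
Formula: SWL = 10 * log10(W / W_ref)
Compute ratio: W / W_ref = 23476700000000
Compute log10: log10(23476700000000) = 13.370637
Multiply: SWL = 10 * 13.370637 = 133.71

133.71 dB


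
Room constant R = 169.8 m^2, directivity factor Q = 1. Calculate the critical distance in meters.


Given values:
  R = 169.8 m^2, Q = 1
Formula: d_c = 0.141 * sqrt(Q * R)
Compute Q * R = 1 * 169.8 = 169.8
Compute sqrt(169.8) = 13.0307
d_c = 0.141 * 13.0307 = 1.837

1.837 m


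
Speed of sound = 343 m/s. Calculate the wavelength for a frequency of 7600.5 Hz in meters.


Given values:
  c = 343 m/s, f = 7600.5 Hz
Formula: lambda = c / f
lambda = 343 / 7600.5
lambda = 0.0451

0.0451 m


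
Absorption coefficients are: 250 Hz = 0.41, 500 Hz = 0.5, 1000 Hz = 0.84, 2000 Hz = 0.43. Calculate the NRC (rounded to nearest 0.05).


Given values:
  a_250 = 0.41, a_500 = 0.5
  a_1000 = 0.84, a_2000 = 0.43
Formula: NRC = (a250 + a500 + a1000 + a2000) / 4
Sum = 0.41 + 0.5 + 0.84 + 0.43 = 2.18
NRC = 2.18 / 4 = 0.545
Rounded to nearest 0.05: 0.55

0.55


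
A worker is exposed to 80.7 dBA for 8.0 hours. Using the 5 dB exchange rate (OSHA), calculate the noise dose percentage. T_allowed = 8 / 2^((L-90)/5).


Given values:
  L = 80.7 dBA, T = 8.0 hours
Formula: T_allowed = 8 / 2^((L - 90) / 5)
Compute exponent: (80.7 - 90) / 5 = -1.86
Compute 2^(-1.86) = 0.275476
T_allowed = 8 / 0.275476 = 29.040642 hours
Dose = (T / T_allowed) * 100
Dose = (8.0 / 29.040642) * 100 = 27.55

27.55 %


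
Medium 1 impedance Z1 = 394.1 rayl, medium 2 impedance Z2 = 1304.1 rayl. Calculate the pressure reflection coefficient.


Given values:
  Z1 = 394.1 rayl, Z2 = 1304.1 rayl
Formula: R = (Z2 - Z1) / (Z2 + Z1)
Numerator: Z2 - Z1 = 1304.1 - 394.1 = 910.0
Denominator: Z2 + Z1 = 1304.1 + 394.1 = 1698.2
R = 910.0 / 1698.2 = 0.5359

0.5359


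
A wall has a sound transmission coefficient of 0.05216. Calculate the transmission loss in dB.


Given values:
  tau = 0.05216
Formula: TL = 10 * log10(1 / tau)
Compute 1 / tau = 1 / 0.05216 = 19.1718
Compute log10(19.1718) = 1.282663
TL = 10 * 1.282663 = 12.83

12.83 dB


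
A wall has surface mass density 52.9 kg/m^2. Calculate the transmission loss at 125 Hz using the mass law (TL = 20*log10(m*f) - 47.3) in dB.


Given values:
  m = 52.9 kg/m^2, f = 125 Hz
Formula: TL = 20 * log10(m * f) - 47.3
Compute m * f = 52.9 * 125 = 6612.5
Compute log10(6612.5) = 3.820366
Compute 20 * 3.820366 = 76.4073
TL = 76.4073 - 47.3 = 29.11

29.11 dB


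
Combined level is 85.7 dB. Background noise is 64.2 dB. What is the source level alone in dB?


Given values:
  L_total = 85.7 dB, L_bg = 64.2 dB
Formula: L_source = 10 * log10(10^(L_total/10) - 10^(L_bg/10))
Convert to linear:
  10^(85.7/10) = 371535229.0972
  10^(64.2/10) = 2630267.9919
Difference: 371535229.0972 - 2630267.9919 = 368904961.1053
L_source = 10 * log10(368904961.1053) = 85.67

85.67 dB


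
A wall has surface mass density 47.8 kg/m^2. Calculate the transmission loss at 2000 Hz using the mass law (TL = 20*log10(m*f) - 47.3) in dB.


Given values:
  m = 47.8 kg/m^2, f = 2000 Hz
Formula: TL = 20 * log10(m * f) - 47.3
Compute m * f = 47.8 * 2000 = 95600.0
Compute log10(95600.0) = 4.980458
Compute 20 * 4.980458 = 99.6092
TL = 99.6092 - 47.3 = 52.31

52.31 dB


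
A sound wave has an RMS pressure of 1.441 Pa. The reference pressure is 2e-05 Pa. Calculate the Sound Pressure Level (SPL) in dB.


Given values:
  p = 1.441 Pa
  p_ref = 2e-05 Pa
Formula: SPL = 20 * log10(p / p_ref)
Compute ratio: p / p_ref = 1.441 / 2e-05 = 72050
Compute log10: log10(72050) = 4.857634
Multiply: SPL = 20 * 4.857634 = 97.15

97.15 dB


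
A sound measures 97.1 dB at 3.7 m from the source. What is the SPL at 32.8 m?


Given values:
  SPL1 = 97.1 dB, r1 = 3.7 m, r2 = 32.8 m
Formula: SPL2 = SPL1 - 20 * log10(r2 / r1)
Compute ratio: r2 / r1 = 32.8 / 3.7 = 8.8649
Compute log10: log10(8.8649) = 0.947674
Compute drop: 20 * 0.947674 = 18.9535
SPL2 = 97.1 - 18.9535 = 78.15

78.15 dB


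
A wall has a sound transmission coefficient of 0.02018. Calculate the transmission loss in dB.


Given values:
  tau = 0.02018
Formula: TL = 10 * log10(1 / tau)
Compute 1 / tau = 1 / 0.02018 = 49.554
Compute log10(49.554) = 1.695079
TL = 10 * 1.695079 = 16.95

16.95 dB


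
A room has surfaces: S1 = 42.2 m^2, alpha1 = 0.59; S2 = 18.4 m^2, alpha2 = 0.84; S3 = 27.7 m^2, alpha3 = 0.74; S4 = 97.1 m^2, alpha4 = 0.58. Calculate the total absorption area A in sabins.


Given surfaces:
  Surface 1: 42.2 * 0.59 = 24.898
  Surface 2: 18.4 * 0.84 = 15.456
  Surface 3: 27.7 * 0.74 = 20.498
  Surface 4: 97.1 * 0.58 = 56.318
Formula: A = sum(Si * alpha_i)
A = 24.898 + 15.456 + 20.498 + 56.318
A = 117.17

117.17 sabins


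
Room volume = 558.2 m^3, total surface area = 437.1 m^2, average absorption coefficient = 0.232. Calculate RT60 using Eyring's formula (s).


Given values:
  V = 558.2 m^3, S = 437.1 m^2, alpha = 0.232
Formula: RT60 = 0.161 * V / (-S * ln(1 - alpha))
Compute ln(1 - 0.232) = ln(0.768) = -0.263966
Denominator: -437.1 * -0.263966 = 115.3795
Numerator: 0.161 * 558.2 = 89.8702
RT60 = 89.8702 / 115.3795 = 0.779

0.779 s


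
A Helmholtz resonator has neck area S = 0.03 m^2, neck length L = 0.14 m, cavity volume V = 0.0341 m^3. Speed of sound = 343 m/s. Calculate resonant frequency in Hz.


Given values:
  S = 0.03 m^2, L = 0.14 m, V = 0.0341 m^3, c = 343 m/s
Formula: f = (c / (2*pi)) * sqrt(S / (V * L))
Compute V * L = 0.0341 * 0.14 = 0.004774
Compute S / (V * L) = 0.03 / 0.004774 = 6.284
Compute sqrt(6.284) = 2.506791
Compute c / (2*pi) = 343 / 6.283185 = 54.590148
f = 54.590148 * 2.506791 = 136.85

136.85 Hz


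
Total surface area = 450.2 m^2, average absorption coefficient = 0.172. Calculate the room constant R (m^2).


Given values:
  S = 450.2 m^2, alpha = 0.172
Formula: R = S * alpha / (1 - alpha)
Numerator: 450.2 * 0.172 = 77.4344
Denominator: 1 - 0.172 = 0.828
R = 77.4344 / 0.828 = 93.52

93.52 m^2


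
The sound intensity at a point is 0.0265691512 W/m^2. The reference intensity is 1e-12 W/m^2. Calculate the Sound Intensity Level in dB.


Given values:
  I = 0.0265691512 W/m^2
  I_ref = 1e-12 W/m^2
Formula: SIL = 10 * log10(I / I_ref)
Compute ratio: I / I_ref = 26569151200
Compute log10: log10(26569151200) = 10.424378
Multiply: SIL = 10 * 10.424378 = 104.24

104.24 dB


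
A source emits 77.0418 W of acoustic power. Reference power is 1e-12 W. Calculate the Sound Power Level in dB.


Given values:
  W = 77.0418 W
  W_ref = 1e-12 W
Formula: SWL = 10 * log10(W / W_ref)
Compute ratio: W / W_ref = 77041800000000
Compute log10: log10(77041800000000) = 13.886726
Multiply: SWL = 10 * 13.886726 = 138.87

138.87 dB


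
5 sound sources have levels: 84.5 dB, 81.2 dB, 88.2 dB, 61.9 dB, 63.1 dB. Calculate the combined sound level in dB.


Formula: L_total = 10 * log10( sum(10^(Li/10)) )
  Source 1: 10^(84.5/10) = 281838293.1264
  Source 2: 10^(81.2/10) = 131825673.8556
  Source 3: 10^(88.2/10) = 660693448.0076
  Source 4: 10^(61.9/10) = 1548816.6189
  Source 5: 10^(63.1/10) = 2041737.9447
Sum of linear values = 1077947969.5532
L_total = 10 * log10(1077947969.5532) = 90.33

90.33 dB


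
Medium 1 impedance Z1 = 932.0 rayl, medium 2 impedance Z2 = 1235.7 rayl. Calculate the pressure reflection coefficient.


Given values:
  Z1 = 932.0 rayl, Z2 = 1235.7 rayl
Formula: R = (Z2 - Z1) / (Z2 + Z1)
Numerator: Z2 - Z1 = 1235.7 - 932.0 = 303.7
Denominator: Z2 + Z1 = 1235.7 + 932.0 = 2167.7
R = 303.7 / 2167.7 = 0.1401

0.1401


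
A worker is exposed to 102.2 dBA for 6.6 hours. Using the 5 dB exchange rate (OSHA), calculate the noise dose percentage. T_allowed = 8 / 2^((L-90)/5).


Given values:
  L = 102.2 dBA, T = 6.6 hours
Formula: T_allowed = 8 / 2^((L - 90) / 5)
Compute exponent: (102.2 - 90) / 5 = 2.44
Compute 2^(2.44) = 5.426417
T_allowed = 8 / 5.426417 = 1.474269 hours
Dose = (T / T_allowed) * 100
Dose = (6.6 / 1.474269) * 100 = 447.68

447.68 %


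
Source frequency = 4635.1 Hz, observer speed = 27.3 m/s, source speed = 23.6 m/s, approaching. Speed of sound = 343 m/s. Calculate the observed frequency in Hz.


Given values:
  f_s = 4635.1 Hz, v_o = 27.3 m/s, v_s = 23.6 m/s
  Direction: approaching
Formula: f_o = f_s * (c + v_o) / (c - v_s)
Numerator: c + v_o = 343 + 27.3 = 370.3
Denominator: c - v_s = 343 - 23.6 = 319.4
f_o = 4635.1 * 370.3 / 319.4 = 5373.76

5373.76 Hz


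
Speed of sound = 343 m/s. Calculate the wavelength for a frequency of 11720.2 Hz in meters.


Given values:
  c = 343 m/s, f = 11720.2 Hz
Formula: lambda = c / f
lambda = 343 / 11720.2
lambda = 0.0293

0.0293 m


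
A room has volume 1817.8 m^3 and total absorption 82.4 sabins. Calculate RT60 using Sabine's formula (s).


Given values:
  V = 1817.8 m^3
  A = 82.4 sabins
Formula: RT60 = 0.161 * V / A
Numerator: 0.161 * 1817.8 = 292.6658
RT60 = 292.6658 / 82.4 = 3.552

3.552 s


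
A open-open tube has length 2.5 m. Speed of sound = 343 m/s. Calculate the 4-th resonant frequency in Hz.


Given values:
  Tube type: open-open, L = 2.5 m, c = 343 m/s, n = 4
Formula: f_n = n * c / (2 * L)
Compute 2 * L = 2 * 2.5 = 5.0
f = 4 * 343 / 5.0
f = 274.4

274.4 Hz


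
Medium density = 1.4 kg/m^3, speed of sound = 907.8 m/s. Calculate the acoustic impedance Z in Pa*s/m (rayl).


Given values:
  rho = 1.4 kg/m^3
  c = 907.8 m/s
Formula: Z = rho * c
Z = 1.4 * 907.8
Z = 1270.92

1270.92 rayl


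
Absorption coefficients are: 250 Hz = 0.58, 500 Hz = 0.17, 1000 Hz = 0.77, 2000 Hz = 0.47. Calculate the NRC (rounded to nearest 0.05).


Given values:
  a_250 = 0.58, a_500 = 0.17
  a_1000 = 0.77, a_2000 = 0.47
Formula: NRC = (a250 + a500 + a1000 + a2000) / 4
Sum = 0.58 + 0.17 + 0.77 + 0.47 = 1.99
NRC = 1.99 / 4 = 0.4975
Rounded to nearest 0.05: 0.5

0.5


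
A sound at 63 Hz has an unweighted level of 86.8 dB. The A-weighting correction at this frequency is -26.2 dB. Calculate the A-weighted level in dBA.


Given values:
  SPL = 86.8 dB
  A-weighting at 63 Hz = -26.2 dB
Formula: L_A = SPL + A_weight
L_A = 86.8 + (-26.2)
L_A = 60.6

60.6 dBA


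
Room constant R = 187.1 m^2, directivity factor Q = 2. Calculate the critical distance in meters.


Given values:
  R = 187.1 m^2, Q = 2
Formula: d_c = 0.141 * sqrt(Q * R)
Compute Q * R = 2 * 187.1 = 374.2
Compute sqrt(374.2) = 19.3442
d_c = 0.141 * 19.3442 = 2.728

2.728 m


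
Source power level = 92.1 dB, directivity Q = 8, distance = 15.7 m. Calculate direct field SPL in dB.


Given values:
  Lw = 92.1 dB, Q = 8, r = 15.7 m
Formula: SPL = Lw + 10 * log10(Q / (4 * pi * r^2))
Compute 4 * pi * r^2 = 4 * pi * 15.7^2 = 3097.4847
Compute Q / denom = 8 / 3097.4847 = 0.00258274
Compute 10 * log10(0.00258274) = -25.8792
SPL = 92.1 + (-25.8792) = 66.22

66.22 dB


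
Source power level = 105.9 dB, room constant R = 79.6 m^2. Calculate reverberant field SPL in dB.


Given values:
  Lw = 105.9 dB, R = 79.6 m^2
Formula: SPL = Lw + 10 * log10(4 / R)
Compute 4 / R = 4 / 79.6 = 0.050251
Compute 10 * log10(0.050251) = -12.9886
SPL = 105.9 + (-12.9886) = 92.91

92.91 dB


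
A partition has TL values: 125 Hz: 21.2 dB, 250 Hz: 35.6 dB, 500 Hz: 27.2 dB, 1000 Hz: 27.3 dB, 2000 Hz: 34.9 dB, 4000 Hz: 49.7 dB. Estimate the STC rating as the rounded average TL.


Given TL values at each frequency:
  125 Hz: 21.2 dB
  250 Hz: 35.6 dB
  500 Hz: 27.2 dB
  1000 Hz: 27.3 dB
  2000 Hz: 34.9 dB
  4000 Hz: 49.7 dB
Formula: STC ~ round(average of TL values)
Sum = 21.2 + 35.6 + 27.2 + 27.3 + 34.9 + 49.7 = 195.9
Average = 195.9 / 6 = 32.65
Rounded: 33

33


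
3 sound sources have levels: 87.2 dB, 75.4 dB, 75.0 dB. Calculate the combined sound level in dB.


Formula: L_total = 10 * log10( sum(10^(Li/10)) )
  Source 1: 10^(87.2/10) = 524807460.2498
  Source 2: 10^(75.4/10) = 34673685.0453
  Source 3: 10^(75.0/10) = 31622776.6017
Sum of linear values = 591103921.8968
L_total = 10 * log10(591103921.8968) = 87.72

87.72 dB


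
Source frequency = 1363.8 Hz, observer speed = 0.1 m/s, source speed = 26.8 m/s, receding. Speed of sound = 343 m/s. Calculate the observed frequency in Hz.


Given values:
  f_s = 1363.8 Hz, v_o = 0.1 m/s, v_s = 26.8 m/s
  Direction: receding
Formula: f_o = f_s * (c - v_o) / (c + v_s)
Numerator: c - v_o = 343 - 0.1 = 342.9
Denominator: c + v_s = 343 + 26.8 = 369.8
f_o = 1363.8 * 342.9 / 369.8 = 1264.59

1264.59 Hz


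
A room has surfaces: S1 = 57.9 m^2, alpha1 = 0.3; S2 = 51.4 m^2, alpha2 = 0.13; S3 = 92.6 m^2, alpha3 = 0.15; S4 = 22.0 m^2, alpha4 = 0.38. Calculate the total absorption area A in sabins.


Given surfaces:
  Surface 1: 57.9 * 0.3 = 17.37
  Surface 2: 51.4 * 0.13 = 6.682
  Surface 3: 92.6 * 0.15 = 13.89
  Surface 4: 22.0 * 0.38 = 8.36
Formula: A = sum(Si * alpha_i)
A = 17.37 + 6.682 + 13.89 + 8.36
A = 46.3

46.3 sabins


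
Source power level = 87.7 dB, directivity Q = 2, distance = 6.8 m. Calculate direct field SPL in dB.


Given values:
  Lw = 87.7 dB, Q = 2, r = 6.8 m
Formula: SPL = Lw + 10 * log10(Q / (4 * pi * r^2))
Compute 4 * pi * r^2 = 4 * pi * 6.8^2 = 581.069
Compute Q / denom = 2 / 581.069 = 0.00344193
Compute 10 * log10(0.00344193) = -24.632
SPL = 87.7 + (-24.632) = 63.07

63.07 dB


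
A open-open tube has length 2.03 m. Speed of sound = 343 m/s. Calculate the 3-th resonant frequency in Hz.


Given values:
  Tube type: open-open, L = 2.03 m, c = 343 m/s, n = 3
Formula: f_n = n * c / (2 * L)
Compute 2 * L = 2 * 2.03 = 4.06
f = 3 * 343 / 4.06
f = 253.45

253.45 Hz


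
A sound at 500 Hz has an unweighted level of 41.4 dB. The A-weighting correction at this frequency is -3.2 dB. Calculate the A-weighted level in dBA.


Given values:
  SPL = 41.4 dB
  A-weighting at 500 Hz = -3.2 dB
Formula: L_A = SPL + A_weight
L_A = 41.4 + (-3.2)
L_A = 38.2

38.2 dBA


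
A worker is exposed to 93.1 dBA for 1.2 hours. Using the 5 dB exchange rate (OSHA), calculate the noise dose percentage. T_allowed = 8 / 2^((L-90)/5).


Given values:
  L = 93.1 dBA, T = 1.2 hours
Formula: T_allowed = 8 / 2^((L - 90) / 5)
Compute exponent: (93.1 - 90) / 5 = 0.62
Compute 2^(0.62) = 1.536875
T_allowed = 8 / 1.536875 = 5.205368 hours
Dose = (T / T_allowed) * 100
Dose = (1.2 / 5.205368) * 100 = 23.05

23.05 %


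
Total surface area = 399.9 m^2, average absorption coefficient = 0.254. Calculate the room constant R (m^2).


Given values:
  S = 399.9 m^2, alpha = 0.254
Formula: R = S * alpha / (1 - alpha)
Numerator: 399.9 * 0.254 = 101.5746
Denominator: 1 - 0.254 = 0.746
R = 101.5746 / 0.746 = 136.16

136.16 m^2


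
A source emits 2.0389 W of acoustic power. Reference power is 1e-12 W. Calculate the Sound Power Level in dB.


Given values:
  W = 2.0389 W
  W_ref = 1e-12 W
Formula: SWL = 10 * log10(W / W_ref)
Compute ratio: W / W_ref = 2038900000000
Compute log10: log10(2038900000000) = 12.309396
Multiply: SWL = 10 * 12.309396 = 123.09

123.09 dB


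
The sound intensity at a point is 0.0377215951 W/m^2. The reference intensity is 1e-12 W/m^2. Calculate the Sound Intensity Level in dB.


Given values:
  I = 0.0377215951 W/m^2
  I_ref = 1e-12 W/m^2
Formula: SIL = 10 * log10(I / I_ref)
Compute ratio: I / I_ref = 37721595100
Compute log10: log10(37721595100) = 10.57659
Multiply: SIL = 10 * 10.57659 = 105.77

105.77 dB


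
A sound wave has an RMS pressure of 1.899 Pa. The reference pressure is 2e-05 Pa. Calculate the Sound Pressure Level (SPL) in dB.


Given values:
  p = 1.899 Pa
  p_ref = 2e-05 Pa
Formula: SPL = 20 * log10(p / p_ref)
Compute ratio: p / p_ref = 1.899 / 2e-05 = 94950
Compute log10: log10(94950) = 4.977495
Multiply: SPL = 20 * 4.977495 = 99.55

99.55 dB


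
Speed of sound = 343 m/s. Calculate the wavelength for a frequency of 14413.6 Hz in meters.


Given values:
  c = 343 m/s, f = 14413.6 Hz
Formula: lambda = c / f
lambda = 343 / 14413.6
lambda = 0.0238

0.0238 m


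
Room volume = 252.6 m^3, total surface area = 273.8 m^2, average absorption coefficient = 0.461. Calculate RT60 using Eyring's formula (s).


Given values:
  V = 252.6 m^3, S = 273.8 m^2, alpha = 0.461
Formula: RT60 = 0.161 * V / (-S * ln(1 - alpha))
Compute ln(1 - 0.461) = ln(0.539) = -0.61804
Denominator: -273.8 * -0.61804 = 169.2194
Numerator: 0.161 * 252.6 = 40.6686
RT60 = 40.6686 / 169.2194 = 0.24

0.24 s


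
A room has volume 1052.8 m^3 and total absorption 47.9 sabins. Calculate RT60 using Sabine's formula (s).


Given values:
  V = 1052.8 m^3
  A = 47.9 sabins
Formula: RT60 = 0.161 * V / A
Numerator: 0.161 * 1052.8 = 169.5008
RT60 = 169.5008 / 47.9 = 3.539

3.539 s


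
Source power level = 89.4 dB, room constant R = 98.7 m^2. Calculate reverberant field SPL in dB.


Given values:
  Lw = 89.4 dB, R = 98.7 m^2
Formula: SPL = Lw + 10 * log10(4 / R)
Compute 4 / R = 4 / 98.7 = 0.040527
Compute 10 * log10(0.040527) = -13.9226
SPL = 89.4 + (-13.9226) = 75.48

75.48 dB


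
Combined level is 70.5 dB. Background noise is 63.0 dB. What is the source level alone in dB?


Given values:
  L_total = 70.5 dB, L_bg = 63.0 dB
Formula: L_source = 10 * log10(10^(L_total/10) - 10^(L_bg/10))
Convert to linear:
  10^(70.5/10) = 11220184.543
  10^(63.0/10) = 1995262.315
Difference: 11220184.543 - 1995262.315 = 9224922.228
L_source = 10 * log10(9224922.228) = 69.65

69.65 dB


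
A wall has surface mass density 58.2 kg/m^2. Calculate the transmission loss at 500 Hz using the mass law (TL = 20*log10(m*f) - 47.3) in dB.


Given values:
  m = 58.2 kg/m^2, f = 500 Hz
Formula: TL = 20 * log10(m * f) - 47.3
Compute m * f = 58.2 * 500 = 29100.0
Compute log10(29100.0) = 4.463893
Compute 20 * 4.463893 = 89.2779
TL = 89.2779 - 47.3 = 41.98

41.98 dB


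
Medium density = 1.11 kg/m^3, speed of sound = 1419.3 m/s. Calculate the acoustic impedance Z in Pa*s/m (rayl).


Given values:
  rho = 1.11 kg/m^3
  c = 1419.3 m/s
Formula: Z = rho * c
Z = 1.11 * 1419.3
Z = 1575.42

1575.42 rayl


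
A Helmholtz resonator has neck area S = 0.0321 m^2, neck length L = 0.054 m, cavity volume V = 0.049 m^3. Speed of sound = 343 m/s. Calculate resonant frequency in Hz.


Given values:
  S = 0.0321 m^2, L = 0.054 m, V = 0.049 m^3, c = 343 m/s
Formula: f = (c / (2*pi)) * sqrt(S / (V * L))
Compute V * L = 0.049 * 0.054 = 0.002646
Compute S / (V * L) = 0.0321 / 0.002646 = 12.1315
Compute sqrt(12.1315) = 3.48303
Compute c / (2*pi) = 343 / 6.283185 = 54.590148
f = 54.590148 * 3.48303 = 190.14

190.14 Hz


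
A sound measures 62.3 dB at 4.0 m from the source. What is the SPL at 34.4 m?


Given values:
  SPL1 = 62.3 dB, r1 = 4.0 m, r2 = 34.4 m
Formula: SPL2 = SPL1 - 20 * log10(r2 / r1)
Compute ratio: r2 / r1 = 34.4 / 4.0 = 8.6
Compute log10: log10(8.6) = 0.934498
Compute drop: 20 * 0.934498 = 18.69
SPL2 = 62.3 - 18.69 = 43.61

43.61 dB


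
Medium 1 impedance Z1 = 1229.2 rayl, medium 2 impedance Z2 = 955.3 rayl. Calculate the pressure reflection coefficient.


Given values:
  Z1 = 1229.2 rayl, Z2 = 955.3 rayl
Formula: R = (Z2 - Z1) / (Z2 + Z1)
Numerator: Z2 - Z1 = 955.3 - 1229.2 = -273.9
Denominator: Z2 + Z1 = 955.3 + 1229.2 = 2184.5
R = -273.9 / 2184.5 = -0.1254

-0.1254


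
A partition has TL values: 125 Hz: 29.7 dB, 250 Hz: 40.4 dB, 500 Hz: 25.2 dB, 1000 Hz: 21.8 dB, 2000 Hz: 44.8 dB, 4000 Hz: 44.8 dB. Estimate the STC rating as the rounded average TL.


Given TL values at each frequency:
  125 Hz: 29.7 dB
  250 Hz: 40.4 dB
  500 Hz: 25.2 dB
  1000 Hz: 21.8 dB
  2000 Hz: 44.8 dB
  4000 Hz: 44.8 dB
Formula: STC ~ round(average of TL values)
Sum = 29.7 + 40.4 + 25.2 + 21.8 + 44.8 + 44.8 = 206.7
Average = 206.7 / 6 = 34.45
Rounded: 34

34


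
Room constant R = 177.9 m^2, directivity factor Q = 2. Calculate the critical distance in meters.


Given values:
  R = 177.9 m^2, Q = 2
Formula: d_c = 0.141 * sqrt(Q * R)
Compute Q * R = 2 * 177.9 = 355.8
Compute sqrt(355.8) = 18.8627
d_c = 0.141 * 18.8627 = 2.66

2.66 m


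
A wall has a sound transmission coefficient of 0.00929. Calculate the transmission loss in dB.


Given values:
  tau = 0.00929
Formula: TL = 10 * log10(1 / tau)
Compute 1 / tau = 1 / 0.00929 = 107.6426
Compute log10(107.6426) = 2.031984
TL = 10 * 2.031984 = 20.32

20.32 dB


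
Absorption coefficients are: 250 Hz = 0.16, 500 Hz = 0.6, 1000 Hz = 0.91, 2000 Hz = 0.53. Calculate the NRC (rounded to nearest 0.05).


Given values:
  a_250 = 0.16, a_500 = 0.6
  a_1000 = 0.91, a_2000 = 0.53
Formula: NRC = (a250 + a500 + a1000 + a2000) / 4
Sum = 0.16 + 0.6 + 0.91 + 0.53 = 2.2
NRC = 2.2 / 4 = 0.55
Rounded to nearest 0.05: 0.55

0.55


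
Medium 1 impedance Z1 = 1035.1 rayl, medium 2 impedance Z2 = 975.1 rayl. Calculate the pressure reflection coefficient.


Given values:
  Z1 = 1035.1 rayl, Z2 = 975.1 rayl
Formula: R = (Z2 - Z1) / (Z2 + Z1)
Numerator: Z2 - Z1 = 975.1 - 1035.1 = -60.0
Denominator: Z2 + Z1 = 975.1 + 1035.1 = 2010.2
R = -60.0 / 2010.2 = -0.0298

-0.0298


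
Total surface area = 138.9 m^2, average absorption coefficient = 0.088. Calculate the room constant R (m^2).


Given values:
  S = 138.9 m^2, alpha = 0.088
Formula: R = S * alpha / (1 - alpha)
Numerator: 138.9 * 0.088 = 12.2232
Denominator: 1 - 0.088 = 0.912
R = 12.2232 / 0.912 = 13.4

13.4 m^2


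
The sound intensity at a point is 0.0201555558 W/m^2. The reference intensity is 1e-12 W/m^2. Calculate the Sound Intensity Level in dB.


Given values:
  I = 0.0201555558 W/m^2
  I_ref = 1e-12 W/m^2
Formula: SIL = 10 * log10(I / I_ref)
Compute ratio: I / I_ref = 20155555800
Compute log10: log10(20155555800) = 10.304395
Multiply: SIL = 10 * 10.304395 = 103.04

103.04 dB


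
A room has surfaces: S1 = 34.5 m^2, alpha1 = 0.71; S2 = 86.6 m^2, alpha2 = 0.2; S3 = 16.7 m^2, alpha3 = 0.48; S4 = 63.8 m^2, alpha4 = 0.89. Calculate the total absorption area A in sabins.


Given surfaces:
  Surface 1: 34.5 * 0.71 = 24.495
  Surface 2: 86.6 * 0.2 = 17.32
  Surface 3: 16.7 * 0.48 = 8.016
  Surface 4: 63.8 * 0.89 = 56.782
Formula: A = sum(Si * alpha_i)
A = 24.495 + 17.32 + 8.016 + 56.782
A = 106.61

106.61 sabins


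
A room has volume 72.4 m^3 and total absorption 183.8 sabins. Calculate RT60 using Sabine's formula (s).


Given values:
  V = 72.4 m^3
  A = 183.8 sabins
Formula: RT60 = 0.161 * V / A
Numerator: 0.161 * 72.4 = 11.6564
RT60 = 11.6564 / 183.8 = 0.063

0.063 s


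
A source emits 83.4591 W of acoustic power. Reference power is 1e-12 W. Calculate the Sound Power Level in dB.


Given values:
  W = 83.4591 W
  W_ref = 1e-12 W
Formula: SWL = 10 * log10(W / W_ref)
Compute ratio: W / W_ref = 83459100000000
Compute log10: log10(83459100000000) = 13.921474
Multiply: SWL = 10 * 13.921474 = 139.21

139.21 dB


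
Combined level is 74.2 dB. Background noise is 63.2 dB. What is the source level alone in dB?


Given values:
  L_total = 74.2 dB, L_bg = 63.2 dB
Formula: L_source = 10 * log10(10^(L_total/10) - 10^(L_bg/10))
Convert to linear:
  10^(74.2/10) = 26302679.919
  10^(63.2/10) = 2089296.1309
Difference: 26302679.919 - 2089296.1309 = 24213383.7881
L_source = 10 * log10(24213383.7881) = 73.84

73.84 dB


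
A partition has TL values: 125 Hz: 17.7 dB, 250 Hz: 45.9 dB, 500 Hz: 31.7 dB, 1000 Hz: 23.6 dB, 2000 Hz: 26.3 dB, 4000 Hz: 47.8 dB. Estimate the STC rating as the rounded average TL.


Given TL values at each frequency:
  125 Hz: 17.7 dB
  250 Hz: 45.9 dB
  500 Hz: 31.7 dB
  1000 Hz: 23.6 dB
  2000 Hz: 26.3 dB
  4000 Hz: 47.8 dB
Formula: STC ~ round(average of TL values)
Sum = 17.7 + 45.9 + 31.7 + 23.6 + 26.3 + 47.8 = 193.0
Average = 193.0 / 6 = 32.17
Rounded: 32

32


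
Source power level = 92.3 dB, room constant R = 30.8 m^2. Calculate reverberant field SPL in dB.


Given values:
  Lw = 92.3 dB, R = 30.8 m^2
Formula: SPL = Lw + 10 * log10(4 / R)
Compute 4 / R = 4 / 30.8 = 0.12987
Compute 10 * log10(0.12987) = -8.8649
SPL = 92.3 + (-8.8649) = 83.44

83.44 dB


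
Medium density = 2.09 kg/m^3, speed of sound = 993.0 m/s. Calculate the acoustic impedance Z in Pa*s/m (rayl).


Given values:
  rho = 2.09 kg/m^3
  c = 993.0 m/s
Formula: Z = rho * c
Z = 2.09 * 993.0
Z = 2075.37

2075.37 rayl


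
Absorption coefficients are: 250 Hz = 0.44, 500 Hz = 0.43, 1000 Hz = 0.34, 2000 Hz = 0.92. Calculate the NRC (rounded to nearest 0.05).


Given values:
  a_250 = 0.44, a_500 = 0.43
  a_1000 = 0.34, a_2000 = 0.92
Formula: NRC = (a250 + a500 + a1000 + a2000) / 4
Sum = 0.44 + 0.43 + 0.34 + 0.92 = 2.13
NRC = 2.13 / 4 = 0.5325
Rounded to nearest 0.05: 0.55

0.55


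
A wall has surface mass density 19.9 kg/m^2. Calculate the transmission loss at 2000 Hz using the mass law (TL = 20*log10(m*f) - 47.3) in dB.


Given values:
  m = 19.9 kg/m^2, f = 2000 Hz
Formula: TL = 20 * log10(m * f) - 47.3
Compute m * f = 19.9 * 2000 = 39800.0
Compute log10(39800.0) = 4.599883
Compute 20 * 4.599883 = 91.9977
TL = 91.9977 - 47.3 = 44.7

44.7 dB


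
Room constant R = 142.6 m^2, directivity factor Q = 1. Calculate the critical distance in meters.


Given values:
  R = 142.6 m^2, Q = 1
Formula: d_c = 0.141 * sqrt(Q * R)
Compute Q * R = 1 * 142.6 = 142.6
Compute sqrt(142.6) = 11.9415
d_c = 0.141 * 11.9415 = 1.684

1.684 m


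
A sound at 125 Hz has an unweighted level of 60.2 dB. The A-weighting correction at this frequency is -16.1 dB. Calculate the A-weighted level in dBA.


Given values:
  SPL = 60.2 dB
  A-weighting at 125 Hz = -16.1 dB
Formula: L_A = SPL + A_weight
L_A = 60.2 + (-16.1)
L_A = 44.1

44.1 dBA


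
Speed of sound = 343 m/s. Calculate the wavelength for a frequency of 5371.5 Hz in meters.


Given values:
  c = 343 m/s, f = 5371.5 Hz
Formula: lambda = c / f
lambda = 343 / 5371.5
lambda = 0.0639

0.0639 m


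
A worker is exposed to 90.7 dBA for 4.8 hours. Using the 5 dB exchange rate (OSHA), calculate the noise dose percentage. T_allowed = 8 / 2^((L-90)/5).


Given values:
  L = 90.7 dBA, T = 4.8 hours
Formula: T_allowed = 8 / 2^((L - 90) / 5)
Compute exponent: (90.7 - 90) / 5 = 0.14
Compute 2^(0.14) = 1.101905
T_allowed = 8 / 1.101905 = 7.260154 hours
Dose = (T / T_allowed) * 100
Dose = (4.8 / 7.260154) * 100 = 66.11

66.11 %


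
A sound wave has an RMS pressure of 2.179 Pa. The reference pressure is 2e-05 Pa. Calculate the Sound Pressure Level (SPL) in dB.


Given values:
  p = 2.179 Pa
  p_ref = 2e-05 Pa
Formula: SPL = 20 * log10(p / p_ref)
Compute ratio: p / p_ref = 2.179 / 2e-05 = 108950
Compute log10: log10(108950) = 5.037227
Multiply: SPL = 20 * 5.037227 = 100.74

100.74 dB


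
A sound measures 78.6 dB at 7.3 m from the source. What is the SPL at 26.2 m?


Given values:
  SPL1 = 78.6 dB, r1 = 7.3 m, r2 = 26.2 m
Formula: SPL2 = SPL1 - 20 * log10(r2 / r1)
Compute ratio: r2 / r1 = 26.2 / 7.3 = 3.589
Compute log10: log10(3.589) = 0.554973
Compute drop: 20 * 0.554973 = 11.0995
SPL2 = 78.6 - 11.0995 = 67.5

67.5 dB


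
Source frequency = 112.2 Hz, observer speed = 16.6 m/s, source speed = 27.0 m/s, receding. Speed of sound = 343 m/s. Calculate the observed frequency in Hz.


Given values:
  f_s = 112.2 Hz, v_o = 16.6 m/s, v_s = 27.0 m/s
  Direction: receding
Formula: f_o = f_s * (c - v_o) / (c + v_s)
Numerator: c - v_o = 343 - 16.6 = 326.4
Denominator: c + v_s = 343 + 27.0 = 370.0
f_o = 112.2 * 326.4 / 370.0 = 98.98

98.98 Hz


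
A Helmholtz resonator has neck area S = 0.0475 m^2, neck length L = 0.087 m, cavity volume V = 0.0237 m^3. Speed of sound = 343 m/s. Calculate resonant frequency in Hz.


Given values:
  S = 0.0475 m^2, L = 0.087 m, V = 0.0237 m^3, c = 343 m/s
Formula: f = (c / (2*pi)) * sqrt(S / (V * L))
Compute V * L = 0.0237 * 0.087 = 0.0020619
Compute S / (V * L) = 0.0475 / 0.0020619 = 23.037
Compute sqrt(23.037) = 4.799687
Compute c / (2*pi) = 343 / 6.283185 = 54.590148
f = 54.590148 * 4.799687 = 262.02

262.02 Hz


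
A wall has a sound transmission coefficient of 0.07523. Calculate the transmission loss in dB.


Given values:
  tau = 0.07523
Formula: TL = 10 * log10(1 / tau)
Compute 1 / tau = 1 / 0.07523 = 13.2926
Compute log10(13.2926) = 1.12361
TL = 10 * 1.12361 = 11.24

11.24 dB


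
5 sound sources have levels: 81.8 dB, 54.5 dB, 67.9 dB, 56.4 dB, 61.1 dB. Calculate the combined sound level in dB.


Formula: L_total = 10 * log10( sum(10^(Li/10)) )
  Source 1: 10^(81.8/10) = 151356124.8436
  Source 2: 10^(54.5/10) = 281838.2931
  Source 3: 10^(67.9/10) = 6165950.0186
  Source 4: 10^(56.4/10) = 436515.8322
  Source 5: 10^(61.1/10) = 1288249.5517
Sum of linear values = 159528678.5392
L_total = 10 * log10(159528678.5392) = 82.03

82.03 dB


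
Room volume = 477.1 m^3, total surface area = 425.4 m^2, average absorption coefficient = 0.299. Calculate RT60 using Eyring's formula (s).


Given values:
  V = 477.1 m^3, S = 425.4 m^2, alpha = 0.299
Formula: RT60 = 0.161 * V / (-S * ln(1 - alpha))
Compute ln(1 - 0.299) = ln(0.701) = -0.355247
Denominator: -425.4 * -0.355247 = 151.1221
Numerator: 0.161 * 477.1 = 76.8131
RT60 = 76.8131 / 151.1221 = 0.508

0.508 s


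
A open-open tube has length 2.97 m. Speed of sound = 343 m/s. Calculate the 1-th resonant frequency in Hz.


Given values:
  Tube type: open-open, L = 2.97 m, c = 343 m/s, n = 1
Formula: f_n = n * c / (2 * L)
Compute 2 * L = 2 * 2.97 = 5.94
f = 1 * 343 / 5.94
f = 57.74

57.74 Hz


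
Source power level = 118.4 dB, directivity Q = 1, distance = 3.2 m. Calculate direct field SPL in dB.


Given values:
  Lw = 118.4 dB, Q = 1, r = 3.2 m
Formula: SPL = Lw + 10 * log10(Q / (4 * pi * r^2))
Compute 4 * pi * r^2 = 4 * pi * 3.2^2 = 128.6796
Compute Q / denom = 1 / 128.6796 = 0.00777124
Compute 10 * log10(0.00777124) = -21.0951
SPL = 118.4 + (-21.0951) = 97.3

97.3 dB
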